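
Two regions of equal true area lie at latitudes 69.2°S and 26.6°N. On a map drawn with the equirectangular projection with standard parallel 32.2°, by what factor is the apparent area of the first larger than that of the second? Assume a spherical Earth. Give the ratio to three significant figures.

The equidistant cylindrical projection with φ₀ = 32.2° has h = 1 (meridians true) and k = cos φ₀ / cos φ along parallels.
Areal scale at 69.2°: h·k = 1.000 × 2.383 = 2.383.
Areal scale at 26.6°: h·k = 1.000 × 0.9464 = 0.9464.
Ratio = 2.383/0.9464 ≈ 2.52.

2.52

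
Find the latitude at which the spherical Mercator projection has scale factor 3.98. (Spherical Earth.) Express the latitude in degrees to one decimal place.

Mercator scale is k = sec φ = 1/cos φ.
1/cos φ = 3.98  ⇒  cos φ = 0.2513  ⇒  φ = arccos(0.2513) ≈ 75.4°.

75.4°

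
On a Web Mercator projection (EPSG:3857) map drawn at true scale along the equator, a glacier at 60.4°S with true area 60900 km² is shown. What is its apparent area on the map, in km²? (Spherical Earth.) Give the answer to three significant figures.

250000 km²

Mercator is conformal, so the point scale is isotropic: h = k = sec φ = 1/cos φ.
Areal scale = k² = sec²φ = 1/cos²(60.4°) = 1/0.4939² = 4.099.
Apparent area = 60900 × 4.099 ≈ 250000 km².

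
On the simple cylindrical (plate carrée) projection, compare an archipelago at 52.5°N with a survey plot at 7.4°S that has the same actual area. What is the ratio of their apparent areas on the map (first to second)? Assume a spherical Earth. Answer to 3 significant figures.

Plate carrée maps x = Rλ, y = Rφ. The meridian scale is h = 1 and the parallel scale is k = 1/cos φ = sec φ.
Areal scale at 52.5°: h·k = 1.000 × 1.643 = 1.643.
Areal scale at 7.4°: h·k = 1.000 × 1.008 = 1.008.
Ratio = 1.643/1.008 ≈ 1.63.

1.63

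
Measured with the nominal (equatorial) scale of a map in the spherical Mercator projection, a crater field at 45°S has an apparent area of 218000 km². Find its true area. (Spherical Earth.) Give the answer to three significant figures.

For Mercator, h = k = sec φ (a conformal cylindrical projection has a single point scale, 1/cos φ).
Areal scale = k² = sec²φ = 1/cos²(45°) = 1/0.7071² = 2.000.
True area = apparent / (areal scale) = 218000 / 2.000 ≈ 109000 km².

109000 km²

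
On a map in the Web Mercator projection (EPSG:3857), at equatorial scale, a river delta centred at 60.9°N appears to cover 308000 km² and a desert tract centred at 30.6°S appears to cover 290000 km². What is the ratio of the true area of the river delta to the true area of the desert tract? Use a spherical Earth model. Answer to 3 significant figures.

On Mercator the areal scale is sec²φ, so true area = apparent × cos²φ.
True area of river delta: 308000 × cos²(60.9°) = 308000 × 0.2365 = 72850 km².
True area of desert tract: 290000 × cos²(30.6°) = 290000 × 0.7409 = 214900 km².
Ratio = 72850 / 214900 ≈ 0.339.

0.339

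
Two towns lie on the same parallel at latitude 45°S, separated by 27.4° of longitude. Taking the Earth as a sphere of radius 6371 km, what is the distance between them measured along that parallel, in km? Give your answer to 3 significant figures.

Arc length along a parallel = R cos φ · Δλ (with Δλ in radians).
= 6371 × cos 45° × (27.4° × π/180) = 6371 × 0.7071 × 0.4782 ≈ 2150 km.

2150 km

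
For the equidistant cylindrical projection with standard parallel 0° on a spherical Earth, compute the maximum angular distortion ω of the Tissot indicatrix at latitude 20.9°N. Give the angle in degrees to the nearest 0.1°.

Plate carrée maps x = Rλ, y = Rφ. The meridian scale is h = 1 and the parallel scale is k = 1/cos φ = sec φ.
At 20.9°: h = 1.000, k = 1.070; principal scales a = 1.070, b = 1.000.
sin(ω/2) = (a − b)/(a + b) = 0.07043/2.070 = 0.03402, so ω = 2 arcsin(0.03402) ≈ 3.9°.

3.9°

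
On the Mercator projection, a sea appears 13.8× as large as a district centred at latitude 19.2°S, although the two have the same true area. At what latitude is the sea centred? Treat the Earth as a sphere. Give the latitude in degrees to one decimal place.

On Mercator, (apparent₁)/(apparent₂) = sec²φ₁ / sec²φ₂ when true areas are equal.
cos²φ₂ / cos²φ₁ = 13.8  ⇒  cos φ₁ = cos 19.2° / √13.8 = 0.9444/3.715 = 0.2542.
φ₁ = arccos(0.2542) ≈ 75.3°.

75.3°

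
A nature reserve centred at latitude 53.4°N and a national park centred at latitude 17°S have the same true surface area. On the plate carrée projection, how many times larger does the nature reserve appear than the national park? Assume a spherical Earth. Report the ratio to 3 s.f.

Plate carrée maps x = Rλ, y = Rφ. The meridian scale is h = 1 and the parallel scale is k = 1/cos φ = sec φ.
Areal scale at 53.4°: h·k = 1.000 × 1.677 = 1.677.
Areal scale at 17°: h·k = 1.000 × 1.046 = 1.046.
Ratio = 1.677/1.046 ≈ 1.60.

1.60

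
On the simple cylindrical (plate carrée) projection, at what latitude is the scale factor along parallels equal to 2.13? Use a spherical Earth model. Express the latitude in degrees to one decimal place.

Plate carrée: h = 1, k = sec φ along parallels.
sec φ = 2.13  ⇒  cos φ = 0.4695  ⇒  φ ≈ 62.0°.

62.0°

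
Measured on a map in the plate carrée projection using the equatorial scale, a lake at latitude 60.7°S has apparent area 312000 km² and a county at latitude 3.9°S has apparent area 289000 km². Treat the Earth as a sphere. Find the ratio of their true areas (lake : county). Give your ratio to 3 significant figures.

Plate carrée has h = 1 and k = sec φ, giving areal scale sec φ; true area = (apparent area) · cos φ.
True area of lake: 312000 × cos(60.7°) = 312000 × 0.4894 = 152700 km².
True area of county: 289000 × cos(3.9°) = 289000 × 0.9977 = 288300 km².
Ratio = 152700 / 288300 ≈ 0.530.

0.530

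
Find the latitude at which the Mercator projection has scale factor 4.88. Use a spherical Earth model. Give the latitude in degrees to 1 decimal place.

78.2°

Mercator scale is k = sec φ = 1/cos φ.
1/cos φ = 4.88  ⇒  cos φ = 0.2049  ⇒  φ = arccos(0.2049) ≈ 78.2°.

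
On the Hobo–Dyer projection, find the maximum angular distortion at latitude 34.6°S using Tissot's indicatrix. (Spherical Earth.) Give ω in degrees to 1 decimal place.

4.2°

Hobo–Dyer is a cylindrical equal-area projection with standard parallels at ±37.5°. Cylindrical equal-area (φ₀ = 37.5°): h = cos φ / cos 37.5° along meridians, k = cos 37.5° / cos φ along parallels; h·k = 1.
At 34.6°: h = 1.038, k = 0.9638; principal scales a = 1.038, b = 0.9638.
sin(ω/2) = (a − b)/(a + b) = 0.07372/2.001 = 0.03684, so ω = 2 arcsin(0.03684) ≈ 4.2°.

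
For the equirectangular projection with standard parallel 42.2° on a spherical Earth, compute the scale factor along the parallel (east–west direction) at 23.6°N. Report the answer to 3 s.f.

The equidistant cylindrical projection with φ₀ = 42.2° has h = 1 (meridians true) and k = cos φ₀ / cos φ along parallels.
k = cos 42.2° / cos 23.6° = 0.7408/0.9164 = 0.8084.

0.808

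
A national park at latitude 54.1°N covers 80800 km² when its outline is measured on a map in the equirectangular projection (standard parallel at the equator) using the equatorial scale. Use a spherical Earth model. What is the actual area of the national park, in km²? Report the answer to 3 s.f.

Plate carrée maps x = Rλ, y = Rφ. The meridian scale is h = 1 and the parallel scale is k = 1/cos φ = sec φ.
Areal scale = h·k = 1 × sec φ; at 54.1°, h = 1.000, k = 1.705, so h·k = 1.705.
True area = apparent / (areal scale) = 80800 / 1.705 ≈ 47400 km².

47400 km²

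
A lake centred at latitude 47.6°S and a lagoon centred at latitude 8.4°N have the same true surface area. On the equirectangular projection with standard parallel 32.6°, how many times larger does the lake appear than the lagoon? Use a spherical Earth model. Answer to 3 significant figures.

The equidistant cylindrical projection with φ₀ = 32.6° has h = 1 (meridians true) and k = cos φ₀ / cos φ along parallels.
Areal scale at 47.6°: h·k = 1.000 × 1.249 = 1.249.
Areal scale at 8.4°: h·k = 1.000 × 0.8516 = 0.8516.
Ratio = 1.249/0.8516 ≈ 1.47.

1.47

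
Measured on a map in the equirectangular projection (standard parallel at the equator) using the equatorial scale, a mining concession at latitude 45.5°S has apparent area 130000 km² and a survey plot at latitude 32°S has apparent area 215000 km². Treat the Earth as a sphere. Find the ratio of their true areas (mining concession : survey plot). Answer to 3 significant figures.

Plate carrée has h = 1 and k = sec φ, giving areal scale sec φ; true area = (apparent area) · cos φ.
True area of mining concession: 130000 × cos(45.5°) = 130000 × 0.7009 = 91120 km².
True area of survey plot: 215000 × cos(32°) = 215000 × 0.8480 = 182300 km².
Ratio = 91120 / 182300 ≈ 0.500.

0.500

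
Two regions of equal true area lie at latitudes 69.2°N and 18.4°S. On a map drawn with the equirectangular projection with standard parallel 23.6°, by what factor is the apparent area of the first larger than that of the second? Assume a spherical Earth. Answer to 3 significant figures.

2.67

In the equirectangular projection with standard parallel φ₀ = 23.6° (x = Rλ cos φ₀, y = Rφ), meridians are true-scale (h = 1) and the parallel scale is k = cos φ₀ / cos φ.
Areal scale at 69.2°: h·k = 1.000 × 2.581 = 2.581.
Areal scale at 18.4°: h·k = 1.000 × 0.9657 = 0.9657.
Ratio = 2.581/0.9657 ≈ 2.67.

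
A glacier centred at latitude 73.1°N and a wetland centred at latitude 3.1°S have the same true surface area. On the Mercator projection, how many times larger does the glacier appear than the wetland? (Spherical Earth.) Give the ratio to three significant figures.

11.8

Mercator is conformal with k = sec φ, so areal scale = k² = sec²φ.
At 73.1°: sec²(73.1°) = 1/0.2907² = 11.83.
At 3.1°: sec²(3.1°) = 1/0.9985² = 1.003.
Ratio = 11.83/1.003 = cos²(3.1°)/cos²(73.1°) ≈ 11.8.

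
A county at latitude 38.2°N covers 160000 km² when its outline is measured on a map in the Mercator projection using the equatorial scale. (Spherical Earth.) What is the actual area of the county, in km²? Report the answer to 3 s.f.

For Mercator, h = k = sec φ (a conformal cylindrical projection has a single point scale, 1/cos φ).
Areal scale = k² = sec²φ = 1/cos²(38.2°) = 1/0.7859² = 1.619.
True area = apparent / (areal scale) = 160000 / 1.619 ≈ 98800 km².

98800 km²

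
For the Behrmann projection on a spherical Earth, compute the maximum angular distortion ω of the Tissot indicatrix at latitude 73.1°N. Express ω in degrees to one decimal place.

105.8°

Behrmann is a cylindrical equal-area projection with standard parallels at ±30°. Cylindrical equal-area (φ₀ = 30°): h = cos φ / cos 30° along meridians, k = cos 30° / cos φ along parallels; h·k = 1.
At 73.1°: h = 0.3357, k = 2.979; principal scales a = 2.979, b = 0.3357.
sin(ω/2) = (a − b)/(a + b) = 2.643/3.315 = 0.7975, so ω = 2 arcsin(0.7975) ≈ 105.8°.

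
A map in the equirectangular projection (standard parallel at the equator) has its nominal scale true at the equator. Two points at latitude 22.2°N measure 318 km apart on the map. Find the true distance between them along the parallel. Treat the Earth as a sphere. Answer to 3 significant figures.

294 km

For the equirectangular projection with φ₀ = 0 (plate carrée), h = 1 along meridians and k = sec φ along parallels.
Along the parallel at 22.2°, map distances are exaggerated by k = sec 22.2° = 1.080.
True distance = 318 / 1.080 = 318 × cos 22.2° ≈ 294 km.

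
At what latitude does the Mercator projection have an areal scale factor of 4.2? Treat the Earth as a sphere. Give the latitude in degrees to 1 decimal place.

60.8°

Mercator areal scale is sec²φ.
sec²φ = 4.2  ⇒  cos²φ = 0.2381  ⇒  cos φ = 0.4880.
φ = arccos(0.4880) ≈ 60.8°.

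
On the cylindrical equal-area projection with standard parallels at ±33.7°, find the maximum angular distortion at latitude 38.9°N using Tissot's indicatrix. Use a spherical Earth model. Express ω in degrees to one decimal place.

Cylindrical equal-area (φ₀ = 33.7°): h = cos φ / cos 33.7° along meridians, k = cos 33.7° / cos φ along parallels; h·k = 1.
At 38.9°: h = 0.9354, k = 1.069; principal scales a = 1.069, b = 0.9354.
sin(ω/2) = (a − b)/(a + b) = 0.1336/2.004 = 0.06664, so ω = 2 arcsin(0.06664) ≈ 7.6°.

7.6°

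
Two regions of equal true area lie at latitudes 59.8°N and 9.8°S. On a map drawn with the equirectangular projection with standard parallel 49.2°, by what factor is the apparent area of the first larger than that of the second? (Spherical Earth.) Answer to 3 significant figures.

In the equirectangular projection with standard parallel φ₀ = 49.2° (x = Rλ cos φ₀, y = Rφ), meridians are true-scale (h = 1) and the parallel scale is k = cos φ₀ / cos φ.
Areal scale at 59.8°: h·k = 1.000 × 1.299 = 1.299.
Areal scale at 9.8°: h·k = 1.000 × 0.6631 = 0.6631.
Ratio = 1.299/0.6631 ≈ 1.96.

1.96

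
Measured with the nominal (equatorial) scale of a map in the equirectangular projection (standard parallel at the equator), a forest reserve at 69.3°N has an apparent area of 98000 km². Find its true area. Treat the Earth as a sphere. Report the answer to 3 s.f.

In the plate carrée (x = Rλ, y = Rφ), meridians are true-scale (h = 1) and parallels are stretched by k = sec φ.
Areal scale = h·k = 1 × sec φ; at 69.3°, h = 1.000, k = 2.829, so h·k = 2.829.
True area = apparent / (areal scale) = 98000 / 2.829 ≈ 34600 km².

34600 km²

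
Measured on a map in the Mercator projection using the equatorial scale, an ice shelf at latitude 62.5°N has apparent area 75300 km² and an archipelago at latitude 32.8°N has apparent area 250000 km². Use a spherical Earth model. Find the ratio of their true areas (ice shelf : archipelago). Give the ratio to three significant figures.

0.0909

Mercator's areal exaggeration is sec²φ; hence true area = (apparent area) · cos²φ.
True area of ice shelf: 75300 × cos²(62.5°) = 75300 × 0.2132 = 16050 km².
True area of archipelago: 250000 × cos²(32.8°) = 250000 × 0.7066 = 176600 km².
Ratio = 16050 / 176600 ≈ 0.0909.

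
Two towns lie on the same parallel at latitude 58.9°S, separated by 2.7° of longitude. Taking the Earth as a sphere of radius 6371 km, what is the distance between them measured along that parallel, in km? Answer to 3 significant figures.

155 km

Arc length along a parallel = R cos φ · Δλ (with Δλ in radians).
= 6371 × cos 58.9° × (2.7° × π/180) = 6371 × 0.5165 × 0.04712 ≈ 155 km.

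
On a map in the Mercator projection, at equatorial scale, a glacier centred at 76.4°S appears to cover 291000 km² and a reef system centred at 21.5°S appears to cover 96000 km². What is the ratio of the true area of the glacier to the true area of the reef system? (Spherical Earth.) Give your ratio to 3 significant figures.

On Mercator the areal scale is sec²φ, so true area = apparent × cos²φ.
True area of glacier: 291000 × cos²(76.4°) = 291000 × 0.05529 = 16090 km².
True area of reef system: 96000 × cos²(21.5°) = 96000 × 0.8657 = 83100 km².
Ratio = 16090 / 83100 ≈ 0.194.

0.194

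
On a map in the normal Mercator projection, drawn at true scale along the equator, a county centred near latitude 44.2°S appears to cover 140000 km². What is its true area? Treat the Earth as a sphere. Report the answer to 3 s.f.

72000 km²

For Mercator, h = k = sec φ (a conformal cylindrical projection has a single point scale, 1/cos φ).
Areal scale = k² = sec²φ = 1/cos²(44.2°) = 1/0.7169² = 1.946.
True area = apparent / (areal scale) = 140000 / 1.946 ≈ 72000 km².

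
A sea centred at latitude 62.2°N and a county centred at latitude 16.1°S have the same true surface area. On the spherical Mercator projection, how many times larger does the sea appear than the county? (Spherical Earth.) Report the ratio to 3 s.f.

4.24

Mercator areal scale is sec²φ.
At 62.2°: sec²(62.2°) = 1/0.4664² = 4.597.
At 16.1°: sec²(16.1°) = 1/0.9608² = 1.083.
Ratio = 4.597/1.083 = cos²(16.1°)/cos²(62.2°) ≈ 4.24.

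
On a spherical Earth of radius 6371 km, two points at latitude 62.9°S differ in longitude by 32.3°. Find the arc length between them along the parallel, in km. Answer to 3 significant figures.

Arc length along a parallel = R cos φ · Δλ (with Δλ in radians).
= 6371 × cos 62.9° × (32.3° × π/180) = 6371 × 0.4555 × 0.5637 ≈ 1640 km.

1640 km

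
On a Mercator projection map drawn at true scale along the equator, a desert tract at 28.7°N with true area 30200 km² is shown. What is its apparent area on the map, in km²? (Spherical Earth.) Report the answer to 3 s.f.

39300 km²

For Mercator, h = k = sec φ (a conformal cylindrical projection has a single point scale, 1/cos φ).
Areal scale = k² = sec²φ = 1/cos²(28.7°) = 1/0.8771² = 1.300.
Apparent area = 30200 × 1.300 ≈ 39300 km².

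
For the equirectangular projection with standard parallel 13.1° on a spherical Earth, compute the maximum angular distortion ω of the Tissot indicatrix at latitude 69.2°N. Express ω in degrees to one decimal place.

With standard parallel φ₀ = 13.1°, the equirectangular projection gives x = Rλ cos φ₀, y = Rφ, so h = 1 and k = cos 13.1° / cos φ.
At 69.2°: h = 1.000, k = 2.743; principal scales a = 2.743, b = 1.000.
sin(ω/2) = (a − b)/(a + b) = 1.743/3.743 = 0.4656, so ω = 2 arcsin(0.4656) ≈ 55.5°.

55.5°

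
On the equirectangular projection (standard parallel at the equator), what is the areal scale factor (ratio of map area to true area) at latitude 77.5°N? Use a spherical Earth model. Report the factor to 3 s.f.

For the equirectangular projection with φ₀ = 0 (plate carrée), h = 1 along meridians and k = sec φ along parallels.
Areal scale = h·k = 1 × sec φ; at 77.5°, h = 1.000, k = 4.620, so h·k = 4.620.

4.62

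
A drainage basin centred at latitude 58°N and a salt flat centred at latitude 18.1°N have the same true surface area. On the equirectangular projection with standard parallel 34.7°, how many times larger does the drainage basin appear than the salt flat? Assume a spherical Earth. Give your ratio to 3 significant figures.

The equidistant cylindrical projection with φ₀ = 34.7° has h = 1 (meridians true) and k = cos φ₀ / cos φ along parallels.
Areal scale at 58°: h·k = 1.000 × 1.551 = 1.551.
Areal scale at 18.1°: h·k = 1.000 × 0.8649 = 0.8649.
Ratio = 1.551/0.8649 ≈ 1.79.

1.79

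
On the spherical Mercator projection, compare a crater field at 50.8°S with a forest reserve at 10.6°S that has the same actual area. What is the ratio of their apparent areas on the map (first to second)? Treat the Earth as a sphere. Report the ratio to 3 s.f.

Mercator areal scale is sec²φ.
At 50.8°: sec²(50.8°) = 1/0.6320² = 2.503.
At 10.6°: sec²(10.6°) = 1/0.9829² = 1.035.
Ratio = 2.503/1.035 = cos²(10.6°)/cos²(50.8°) ≈ 2.42.

2.42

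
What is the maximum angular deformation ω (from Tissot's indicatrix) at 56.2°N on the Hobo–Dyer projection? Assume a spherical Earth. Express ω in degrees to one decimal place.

Hobo–Dyer is a cylindrical equal-area projection with standard parallels at ±37.5°. For cylindrical equal-area with standard parallel φ₀, h = cos φ / cos φ₀ and k = cos φ₀ / cos φ, so h·k = 1.
At 56.2°: h = 0.7012, k = 1.426; principal scales a = 1.426, b = 0.7012.
sin(ω/2) = (a − b)/(a + b) = 0.7249/2.127 = 0.3408, so ω = 2 arcsin(0.3408) ≈ 39.8°.

39.8°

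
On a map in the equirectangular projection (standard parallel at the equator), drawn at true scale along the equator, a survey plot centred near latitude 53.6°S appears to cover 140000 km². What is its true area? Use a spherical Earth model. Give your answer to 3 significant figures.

83100 km²

In the plate carrée (x = Rλ, y = Rφ), meridians are true-scale (h = 1) and parallels are stretched by k = sec φ.
Areal scale = h·k = 1 × sec φ; at 53.6°, h = 1.000, k = 1.685, so h·k = 1.685.
True area = apparent / (areal scale) = 140000 / 1.685 ≈ 83100 km².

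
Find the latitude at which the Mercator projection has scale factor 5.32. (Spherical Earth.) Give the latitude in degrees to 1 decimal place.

Mercator scale is k = sec φ = 1/cos φ.
1/cos φ = 5.32  ⇒  cos φ = 0.1880  ⇒  φ = arccos(0.1880) ≈ 79.2°.

79.2°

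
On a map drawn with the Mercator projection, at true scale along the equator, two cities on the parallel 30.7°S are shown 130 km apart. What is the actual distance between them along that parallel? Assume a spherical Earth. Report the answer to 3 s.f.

112 km

For Mercator, h = k = sec φ (a conformal cylindrical projection has a single point scale, 1/cos φ).
Along the parallel at 30.7°, map distances are exaggerated by k = sec 30.7° = 1.163.
True distance = 130 / 1.163 = 130 × cos 30.7° ≈ 112 km.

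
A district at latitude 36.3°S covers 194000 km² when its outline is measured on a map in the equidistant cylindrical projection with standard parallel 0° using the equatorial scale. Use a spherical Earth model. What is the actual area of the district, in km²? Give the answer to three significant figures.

For the equirectangular projection with φ₀ = 0 (plate carrée), h = 1 along meridians and k = sec φ along parallels.
Areal scale = h·k = 1 × sec φ; at 36.3°, h = 1.000, k = 1.241, so h·k = 1.241.
True area = apparent / (areal scale) = 194000 / 1.241 ≈ 156000 km².

156000 km²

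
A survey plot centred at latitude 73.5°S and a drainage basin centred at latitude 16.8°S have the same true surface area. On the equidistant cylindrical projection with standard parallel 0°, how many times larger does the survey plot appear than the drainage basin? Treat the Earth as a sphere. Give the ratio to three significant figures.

3.37

For the equirectangular projection with φ₀ = 0 (plate carrée), h = 1 along meridians and k = sec φ along parallels.
Areal scale at 73.5°: h·k = 1.000 × 3.521 = 3.521.
Areal scale at 16.8°: h·k = 1.000 × 1.045 = 1.045.
Ratio = 3.521/1.045 ≈ 3.37.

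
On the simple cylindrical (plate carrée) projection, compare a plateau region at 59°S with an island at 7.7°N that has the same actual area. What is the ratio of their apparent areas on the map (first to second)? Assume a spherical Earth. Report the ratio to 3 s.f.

1.92

In the plate carrée (x = Rλ, y = Rφ), meridians are true-scale (h = 1) and parallels are stretched by k = sec φ.
Areal scale at 59°: h·k = 1.000 × 1.942 = 1.942.
Areal scale at 7.7°: h·k = 1.000 × 1.009 = 1.009.
Ratio = 1.942/1.009 ≈ 1.92.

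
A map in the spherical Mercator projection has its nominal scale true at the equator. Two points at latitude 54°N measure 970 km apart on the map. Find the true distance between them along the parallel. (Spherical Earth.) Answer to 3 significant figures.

570 km

For Mercator, h = k = sec φ (a conformal cylindrical projection has a single point scale, 1/cos φ).
Along the parallel at 54°, map distances are exaggerated by k = sec 54° = 1.701.
True distance = 970 / 1.701 = 970 × cos 54° ≈ 570 km.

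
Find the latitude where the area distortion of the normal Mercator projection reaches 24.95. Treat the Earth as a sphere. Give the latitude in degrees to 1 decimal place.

78.5°

Mercator areal scale is sec²φ.
sec²φ = 24.95  ⇒  cos²φ = 0.04008  ⇒  cos φ = 0.2002.
φ = arccos(0.2002) ≈ 78.5°.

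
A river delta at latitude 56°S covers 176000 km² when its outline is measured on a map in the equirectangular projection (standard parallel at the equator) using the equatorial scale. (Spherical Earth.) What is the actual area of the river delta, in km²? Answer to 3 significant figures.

For the equirectangular projection with φ₀ = 0 (plate carrée), h = 1 along meridians and k = sec φ along parallels.
Areal scale = h·k = 1 × sec φ; at 56°, h = 1.000, k = 1.788, so h·k = 1.788.
True area = apparent / (areal scale) = 176000 / 1.788 ≈ 98400 km².

98400 km²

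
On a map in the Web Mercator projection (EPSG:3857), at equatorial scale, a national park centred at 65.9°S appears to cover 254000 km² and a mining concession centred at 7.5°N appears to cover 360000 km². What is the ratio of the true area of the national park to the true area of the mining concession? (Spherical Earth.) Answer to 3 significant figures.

Since Mercator area scale is 1/cos²φ, the true area equals the apparent area multiplied by cos²φ.
True area of national park: 254000 × cos²(65.9°) = 254000 × 0.1667 = 42350 km².
True area of mining concession: 360000 × cos²(7.5°) = 360000 × 0.9830 = 353900 km².
Ratio = 42350 / 353900 ≈ 0.120.

0.120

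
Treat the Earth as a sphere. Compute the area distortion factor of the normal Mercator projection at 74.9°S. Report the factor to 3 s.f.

14.7

For Mercator, h = k = sec φ (a conformal cylindrical projection has a single point scale, 1/cos φ).
Areal scale = k² = sec²φ = 1/cos²(74.9°) = 1/0.2605² = 14.74.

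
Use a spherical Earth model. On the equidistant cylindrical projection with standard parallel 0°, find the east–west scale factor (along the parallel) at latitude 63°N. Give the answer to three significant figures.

Plate carrée maps x = Rλ, y = Rφ. The meridian scale is h = 1 and the parallel scale is k = 1/cos φ = sec φ.
k = 1/cos 63° = 1/0.4540 = 2.203.

2.20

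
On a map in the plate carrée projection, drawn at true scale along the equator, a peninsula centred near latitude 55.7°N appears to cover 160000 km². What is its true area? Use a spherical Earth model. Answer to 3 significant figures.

For the equirectangular projection with φ₀ = 0 (plate carrée), h = 1 along meridians and k = sec φ along parallels.
Areal scale = h·k = 1 × sec φ; at 55.7°, h = 1.000, k = 1.775, so h·k = 1.775.
True area = apparent / (areal scale) = 160000 / 1.775 ≈ 90200 km².

90200 km²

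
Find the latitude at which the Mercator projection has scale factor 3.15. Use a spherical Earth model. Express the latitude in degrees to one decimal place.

Mercator scale is k = sec φ = 1/cos φ.
1/cos φ = 3.15  ⇒  cos φ = 0.3175  ⇒  φ = arccos(0.3175) ≈ 71.5°.

71.5°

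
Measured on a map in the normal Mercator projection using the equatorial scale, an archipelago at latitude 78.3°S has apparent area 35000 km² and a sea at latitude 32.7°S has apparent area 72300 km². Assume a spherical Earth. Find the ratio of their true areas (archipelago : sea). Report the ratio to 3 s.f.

0.0281

Mercator's areal exaggeration is sec²φ; hence true area = (apparent area) · cos²φ.
True area of archipelago: 35000 × cos²(78.3°) = 35000 × 0.04112 = 1439 km².
True area of sea: 72300 × cos²(32.7°) = 72300 × 0.7081 = 51200 km².
Ratio = 1439 / 51200 ≈ 0.0281.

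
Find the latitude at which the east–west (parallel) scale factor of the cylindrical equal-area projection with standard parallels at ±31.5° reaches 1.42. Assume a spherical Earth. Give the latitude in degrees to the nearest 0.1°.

Cylindrical equal-area (φ₀ = 31.5°): h = cos φ / cos 31.5° along meridians, k = cos 31.5° / cos φ along parallels; h·k = 1.
k = cos φ₀ / cos φ = 1.42  ⇒  cos φ = cos 31.5° / 1.42 = 0.6005.
φ = arccos(0.6005) ≈ 53.1°.

53.1°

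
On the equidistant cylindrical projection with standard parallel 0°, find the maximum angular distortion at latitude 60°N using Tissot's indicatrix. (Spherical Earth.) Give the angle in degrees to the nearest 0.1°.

38.9°

In the plate carrée (x = Rλ, y = Rφ), meridians are true-scale (h = 1) and parallels are stretched by k = sec φ.
At 60°: h = 1.000, k = 2.000; principal scales a = 2.000, b = 1.000.
sin(ω/2) = (a − b)/(a + b) = 1.0000/3.000 = 0.3333, so ω = 2 arcsin(0.3333) ≈ 38.9°.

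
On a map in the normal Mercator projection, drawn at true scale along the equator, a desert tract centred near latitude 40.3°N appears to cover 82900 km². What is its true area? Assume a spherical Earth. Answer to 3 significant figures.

The Mercator projection is conformal; its linear scale factor is the same in every direction and equals sec φ = 1/cos φ.
Areal scale = k² = sec²φ = 1/cos²(40.3°) = 1/0.7627² = 1.719.
True area = apparent / (areal scale) = 82900 / 1.719 ≈ 48200 km².

48200 km²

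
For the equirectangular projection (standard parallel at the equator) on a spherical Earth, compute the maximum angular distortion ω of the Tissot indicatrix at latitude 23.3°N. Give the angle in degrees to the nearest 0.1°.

4.9°

In the plate carrée (x = Rλ, y = Rφ), meridians are true-scale (h = 1) and parallels are stretched by k = sec φ.
At 23.3°: h = 1.000, k = 1.089; principal scales a = 1.089, b = 1.000.
sin(ω/2) = (a − b)/(a + b) = 0.08880/2.089 = 0.04251, so ω = 2 arcsin(0.04251) ≈ 4.9°.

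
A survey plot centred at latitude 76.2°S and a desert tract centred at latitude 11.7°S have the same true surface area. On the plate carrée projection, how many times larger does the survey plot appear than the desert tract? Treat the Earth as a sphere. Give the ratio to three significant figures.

4.11

Plate carrée maps x = Rλ, y = Rφ. The meridian scale is h = 1 and the parallel scale is k = 1/cos φ = sec φ.
Areal scale at 76.2°: h·k = 1.000 × 4.192 = 4.192.
Areal scale at 11.7°: h·k = 1.000 × 1.021 = 1.021.
Ratio = 4.192/1.021 ≈ 4.11.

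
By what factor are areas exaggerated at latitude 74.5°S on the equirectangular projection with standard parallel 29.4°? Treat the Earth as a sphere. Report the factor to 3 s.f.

In the equirectangular projection with standard parallel φ₀ = 29.4° (x = Rλ cos φ₀, y = Rφ), meridians are true-scale (h = 1) and the parallel scale is k = cos φ₀ / cos φ.
Areal scale = h·k = 1 × cos φ₀ / cos φ; at 74.5°, h = 1.000, k = 3.260, so h·k = 3.260.

3.26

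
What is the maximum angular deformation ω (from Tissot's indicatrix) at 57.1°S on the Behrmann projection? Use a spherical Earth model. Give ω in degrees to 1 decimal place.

The Behrmann projection is cylindrical equal-area with φ₀ = 30°. A cylindrical equal-area projection with standard parallel φ₀ has meridian scale h = cos φ / cos φ₀ and parallel scale k = cos φ₀ / cos φ (so areas are preserved, h·k = 1).
At 57.1°: h = 0.6272, k = 1.594; principal scales a = 1.594, b = 0.6272.
sin(ω/2) = (a − b)/(a + b) = 0.9672/2.222 = 0.4354, so ω = 2 arcsin(0.4354) ≈ 51.6°.

51.6°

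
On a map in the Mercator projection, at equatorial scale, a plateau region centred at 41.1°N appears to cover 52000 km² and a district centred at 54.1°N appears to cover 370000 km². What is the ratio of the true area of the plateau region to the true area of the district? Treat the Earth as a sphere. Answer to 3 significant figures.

On Mercator the areal scale is sec²φ, so true area = apparent × cos²φ.
True area of plateau region: 52000 × cos²(41.1°) = 52000 × 0.5679 = 29530 km².
True area of district: 370000 × cos²(54.1°) = 370000 × 0.3438 = 127200 km².
Ratio = 29530 / 127200 ≈ 0.232.

0.232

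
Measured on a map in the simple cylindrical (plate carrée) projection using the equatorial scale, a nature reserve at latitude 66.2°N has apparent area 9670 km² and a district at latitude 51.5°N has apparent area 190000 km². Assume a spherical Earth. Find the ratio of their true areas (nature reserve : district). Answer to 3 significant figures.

0.0330

On the plate carrée, areal scale = h·k = 1 × sec φ, so true area = apparent × cos φ.
True area of nature reserve: 9670 × cos(66.2°) = 9670 × 0.4035 = 3902 km².
True area of district: 190000 × cos(51.5°) = 190000 × 0.6225 = 118300 km².
Ratio = 3902 / 118300 ≈ 0.0330.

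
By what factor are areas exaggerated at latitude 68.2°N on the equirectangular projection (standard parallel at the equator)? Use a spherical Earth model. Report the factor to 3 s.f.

In the plate carrée (x = Rλ, y = Rφ), meridians are true-scale (h = 1) and parallels are stretched by k = sec φ.
Areal scale = h·k = 1 × sec φ; at 68.2°, h = 1.000, k = 2.693, so h·k = 2.693.

2.69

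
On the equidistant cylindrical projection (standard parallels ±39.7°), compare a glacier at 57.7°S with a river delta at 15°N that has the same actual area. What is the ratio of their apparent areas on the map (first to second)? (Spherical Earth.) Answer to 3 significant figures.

1.81

With standard parallel φ₀ = 39.7°, the equirectangular projection gives x = Rλ cos φ₀, y = Rφ, so h = 1 and k = cos 39.7° / cos φ.
Areal scale at 57.7°: h·k = 1.000 × 1.440 = 1.440.
Areal scale at 15°: h·k = 1.000 × 0.7965 = 0.7965.
Ratio = 1.440/0.7965 ≈ 1.81.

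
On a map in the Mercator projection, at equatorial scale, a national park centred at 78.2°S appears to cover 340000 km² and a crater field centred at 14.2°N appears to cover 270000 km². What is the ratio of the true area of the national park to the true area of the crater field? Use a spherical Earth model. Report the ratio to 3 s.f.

0.0560

Mercator's areal exaggeration is sec²φ; hence true area = (apparent area) · cos²φ.
True area of national park: 340000 × cos²(78.2°) = 340000 × 0.04182 = 14220 km².
True area of crater field: 270000 × cos²(14.2°) = 270000 × 0.9398 = 253800 km².
Ratio = 14220 / 253800 ≈ 0.0560.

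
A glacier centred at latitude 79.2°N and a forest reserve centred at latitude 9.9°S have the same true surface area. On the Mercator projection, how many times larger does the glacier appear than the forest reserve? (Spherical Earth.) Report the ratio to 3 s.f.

27.6

Mercator is conformal with k = sec φ, so areal scale = k² = sec²φ.
At 79.2°: sec²(79.2°) = 1/0.1874² = 28.48.
At 9.9°: sec²(9.9°) = 1/0.9851² = 1.030.
Ratio = 28.48/1.030 = cos²(9.9°)/cos²(79.2°) ≈ 27.6.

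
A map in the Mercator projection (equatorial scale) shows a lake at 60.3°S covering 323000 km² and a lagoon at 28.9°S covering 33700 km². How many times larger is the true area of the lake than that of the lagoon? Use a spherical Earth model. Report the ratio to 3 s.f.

Mercator's areal exaggeration is sec²φ; hence true area = (apparent area) · cos²φ.
True area of lake: 323000 × cos²(60.3°) = 323000 × 0.2455 = 79290 km².
True area of lagoon: 33700 × cos²(28.9°) = 33700 × 0.7664 = 25830 km².
Ratio = 79290 / 25830 ≈ 3.07.

3.07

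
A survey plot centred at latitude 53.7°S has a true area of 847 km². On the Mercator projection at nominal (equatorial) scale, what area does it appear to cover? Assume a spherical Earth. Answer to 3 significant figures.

2420 km²

For Mercator, h = k = sec φ (a conformal cylindrical projection has a single point scale, 1/cos φ).
Areal scale = k² = sec²φ = 1/cos²(53.7°) = 1/0.5920² = 2.853.
Apparent area = 847 × 2.853 ≈ 2420 km².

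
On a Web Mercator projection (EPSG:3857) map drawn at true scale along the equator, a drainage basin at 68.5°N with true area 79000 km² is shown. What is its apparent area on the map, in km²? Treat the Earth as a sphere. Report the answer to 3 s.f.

588000 km²

The Mercator projection is conformal; its linear scale factor is the same in every direction and equals sec φ = 1/cos φ.
Areal scale = k² = sec²φ = 1/cos²(68.5°) = 1/0.3665² = 7.445.
Apparent area = 79000 × 7.445 ≈ 588000 km².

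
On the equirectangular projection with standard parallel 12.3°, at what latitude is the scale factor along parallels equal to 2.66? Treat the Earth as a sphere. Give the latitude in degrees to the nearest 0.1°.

In the equirectangular projection with standard parallel φ₀ = 12.3° (x = Rλ cos φ₀, y = Rφ), meridians are true-scale (h = 1) and the parallel scale is k = cos φ₀ / cos φ.
k = cos φ₀ / cos φ = 2.66  ⇒  cos φ = cos 12.3° / 2.66 = 0.3673.
φ = arccos(0.3673) ≈ 68.5°.

68.5°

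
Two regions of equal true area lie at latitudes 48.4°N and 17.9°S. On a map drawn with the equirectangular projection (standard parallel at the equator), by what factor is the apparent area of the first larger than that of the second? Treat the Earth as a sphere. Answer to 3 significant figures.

1.43

Plate carrée maps x = Rλ, y = Rφ. The meridian scale is h = 1 and the parallel scale is k = 1/cos φ = sec φ.
Areal scale at 48.4°: h·k = 1.000 × 1.506 = 1.506.
Areal scale at 17.9°: h·k = 1.000 × 1.051 = 1.051.
Ratio = 1.506/1.051 ≈ 1.43.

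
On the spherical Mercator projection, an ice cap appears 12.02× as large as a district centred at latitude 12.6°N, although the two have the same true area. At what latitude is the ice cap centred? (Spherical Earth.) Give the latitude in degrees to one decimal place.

73.7°

Mercator areal scale is sec²φ, so apparent-area ratio = sec²φ₁ / sec²φ₂ = cos²φ₂ / cos²φ₁.
cos²φ₂ / cos²φ₁ = 12.02  ⇒  cos φ₁ = cos 12.6° / √12.02 = 0.9759/3.467 = 0.2815.
φ₁ = arccos(0.2815) ≈ 73.7°.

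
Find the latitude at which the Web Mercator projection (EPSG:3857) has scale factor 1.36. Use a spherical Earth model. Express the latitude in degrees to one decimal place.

Mercator scale is k = sec φ = 1/cos φ.
1/cos φ = 1.36  ⇒  cos φ = 0.7353  ⇒  φ = arccos(0.7353) ≈ 42.7°.

42.7°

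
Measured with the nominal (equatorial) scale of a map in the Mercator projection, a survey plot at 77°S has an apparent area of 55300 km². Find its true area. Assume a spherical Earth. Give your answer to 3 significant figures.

2800 km²

Mercator is conformal, so the point scale is isotropic: h = k = sec φ = 1/cos φ.
Areal scale = k² = sec²φ = 1/cos²(77°) = 1/0.2250² = 19.76.
True area = apparent / (areal scale) = 55300 / 19.76 ≈ 2800 km².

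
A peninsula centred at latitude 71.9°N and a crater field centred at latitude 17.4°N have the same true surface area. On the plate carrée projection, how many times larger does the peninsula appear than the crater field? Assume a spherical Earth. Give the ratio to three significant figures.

3.07

Plate carrée maps x = Rλ, y = Rφ. The meridian scale is h = 1 and the parallel scale is k = 1/cos φ = sec φ.
Areal scale at 71.9°: h·k = 1.000 × 3.219 = 3.219.
Areal scale at 17.4°: h·k = 1.000 × 1.048 = 1.048.
Ratio = 3.219/1.048 ≈ 3.07.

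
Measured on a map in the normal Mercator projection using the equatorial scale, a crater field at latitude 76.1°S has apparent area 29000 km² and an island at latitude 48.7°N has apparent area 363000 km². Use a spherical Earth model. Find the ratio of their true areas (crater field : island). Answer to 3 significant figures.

0.0106

Mercator's areal exaggeration is sec²φ; hence true area = (apparent area) · cos²φ.
True area of crater field: 29000 × cos²(76.1°) = 29000 × 0.05771 = 1674 km².
True area of island: 363000 × cos²(48.7°) = 363000 × 0.4356 = 158100 km².
Ratio = 1674 / 158100 ≈ 0.0106.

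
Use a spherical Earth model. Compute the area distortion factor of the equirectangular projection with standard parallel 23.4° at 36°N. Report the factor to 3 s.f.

In the equirectangular projection with standard parallel φ₀ = 23.4° (x = Rλ cos φ₀, y = Rφ), meridians are true-scale (h = 1) and the parallel scale is k = cos φ₀ / cos φ.
Areal scale = h·k = 1 × cos φ₀ / cos φ; at 36°, h = 1.000, k = 1.134, so h·k = 1.134.

1.13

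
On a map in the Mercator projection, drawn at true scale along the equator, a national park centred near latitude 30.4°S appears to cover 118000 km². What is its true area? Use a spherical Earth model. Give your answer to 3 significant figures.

87800 km²

Mercator is conformal, so the point scale is isotropic: h = k = sec φ = 1/cos φ.
Areal scale = k² = sec²φ = 1/cos²(30.4°) = 1/0.8625² = 1.344.
True area = apparent / (areal scale) = 118000 / 1.344 ≈ 87800 km².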